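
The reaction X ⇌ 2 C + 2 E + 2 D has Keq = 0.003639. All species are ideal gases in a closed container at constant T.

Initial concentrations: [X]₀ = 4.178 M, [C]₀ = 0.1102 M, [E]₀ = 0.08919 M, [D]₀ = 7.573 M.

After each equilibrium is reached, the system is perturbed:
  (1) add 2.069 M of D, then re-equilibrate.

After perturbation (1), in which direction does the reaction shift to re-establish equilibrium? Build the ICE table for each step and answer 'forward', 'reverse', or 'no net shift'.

Direction: reverse

Q₀ = 0.001326 vs Keq = 0.003639 ⇒ Q<K, forward
Step 1:
                   X          C          E          D
  init         4.178     0.1102    0.08919      7.573
  Δ           -0.014      0.028      0.028      0.028
  eq           4.164     0.1382     0.1172      7.601
  solve Keq expr → x = 0.014; check Q = 0.003639
Then add 2.069 M of D.
Step 2:
                   X          C          E          D
  init         4.164     0.1382     0.1172       9.67
  Δ         0.007123   -0.01425   -0.01425   -0.01425
  eq           4.171      0.124     0.1029      9.656
  solve Keq expr → x = -0.007123; check Q = 0.003639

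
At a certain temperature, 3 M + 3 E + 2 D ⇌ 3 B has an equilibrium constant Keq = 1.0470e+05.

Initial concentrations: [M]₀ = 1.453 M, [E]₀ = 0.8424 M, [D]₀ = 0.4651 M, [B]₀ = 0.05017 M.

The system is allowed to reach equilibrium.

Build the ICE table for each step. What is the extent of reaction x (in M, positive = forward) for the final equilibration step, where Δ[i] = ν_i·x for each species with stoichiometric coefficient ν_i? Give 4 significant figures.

Q₀ = 3.1834e-04 vs Keq = 1.0470e+05 ⇒ Q<K, forward
Step 1:
                  M         E         D         B
  Initial     1.453    0.8424    0.4651   0.05017
  Change    -0.6519   -0.6519   -0.4346    0.6519
  Equil      0.8011    0.1905    0.0305    0.7021
  solve Keq expr → x = 0.2173; check Q = 1.0470e+05

x = 0.2173 M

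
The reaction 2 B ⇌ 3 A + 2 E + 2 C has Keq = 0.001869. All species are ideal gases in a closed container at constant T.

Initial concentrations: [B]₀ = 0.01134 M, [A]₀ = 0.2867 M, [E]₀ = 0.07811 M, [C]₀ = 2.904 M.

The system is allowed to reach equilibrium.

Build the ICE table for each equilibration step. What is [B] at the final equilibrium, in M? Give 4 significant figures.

[B]_eq = 0.07559 M

Q₀ = 9.429 vs Keq = 0.001869 ⇒ Q>K, reverse
Step 1:
                    B           A           E           C
  init        0.01134      0.2867     0.07811       2.904
  Δ           0.06425    -0.09638    -0.06425    -0.06425
  eq          0.07559      0.1903     0.01386        2.84
  solve Keq expr → x = -0.03213; check Q = 0.001869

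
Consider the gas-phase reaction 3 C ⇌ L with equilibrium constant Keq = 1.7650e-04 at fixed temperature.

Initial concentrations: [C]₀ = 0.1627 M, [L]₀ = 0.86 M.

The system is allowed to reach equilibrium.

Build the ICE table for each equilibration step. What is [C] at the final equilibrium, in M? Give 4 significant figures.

Q₀ = 199.7 vs Keq = 1.7650e-04 ⇒ Q>K, reverse
Step 1:
                  C         L
  init       0.1627      0.86
  Δ           2.569   -0.8564
  eq          2.732  0.003599
  solve Keq expr → x = -0.8564; check Q = 1.7650e-04

[C]_eq = 2.732 M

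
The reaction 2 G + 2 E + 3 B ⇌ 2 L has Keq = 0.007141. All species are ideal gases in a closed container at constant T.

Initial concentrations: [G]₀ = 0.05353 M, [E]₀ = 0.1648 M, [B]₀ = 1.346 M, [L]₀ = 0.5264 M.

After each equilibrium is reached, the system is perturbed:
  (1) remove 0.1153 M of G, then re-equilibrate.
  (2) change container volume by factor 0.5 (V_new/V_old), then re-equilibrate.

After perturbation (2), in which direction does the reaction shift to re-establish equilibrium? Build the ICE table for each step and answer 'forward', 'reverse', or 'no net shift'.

Direction: forward

Q₀ = 1460 vs Keq = 0.007141 ⇒ Q>K, reverse
Step 1:
                  G         E         B         L
  init      0.05353    0.1648     1.346    0.5264
  Δ          0.4509    0.4509    0.6764   -0.4509
  eq         0.5044    0.6157     2.022   0.07549
  solve Keq expr → x = -0.2255; check Q = 0.007141
Then remove 0.1153 M of G.
Step 2:
                  G         E         B         L
  init       0.3891    0.6157     2.022   0.07549
  Δ         0.01311   0.01311   0.01967  -0.01311
  eq         0.4023    0.6288     2.042   0.06237
  solve Keq expr → x = -0.006555; check Q = 0.007141
Then change container volume by factor 0.5 (V_new/V_old).
Step 3:
                  G         E         B         L
  init       0.8045     1.258     4.084    0.1247
  Δ         -0.2327   -0.2327   -0.3491    0.2327
  eq         0.5718     1.025     3.735    0.3575
  solve Keq expr → x = 0.1164; check Q = 0.007141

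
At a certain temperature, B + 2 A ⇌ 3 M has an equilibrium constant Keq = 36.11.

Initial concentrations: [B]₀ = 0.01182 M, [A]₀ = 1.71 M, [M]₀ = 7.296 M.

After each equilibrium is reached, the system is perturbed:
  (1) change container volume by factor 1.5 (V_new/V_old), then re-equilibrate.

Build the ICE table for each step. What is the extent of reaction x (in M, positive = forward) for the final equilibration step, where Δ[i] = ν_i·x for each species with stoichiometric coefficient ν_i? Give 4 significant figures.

x = 0 M

Q₀ = 1.1237e+04 vs Keq = 36.11 ⇒ Q>K, reverse
Step 1:
                  B         A         M
  init      0.01182      1.71     7.296
  Δ          0.5745     1.149    -1.723
  eq         0.5863     2.859     5.573
  solve Keq expr → x = -0.5745; check Q = 36.11
Then change container volume by factor 1.5 (V_new/V_old).
Step 2:
                  B         A         M
  init       0.3909     1.906     3.715
  Δ               0         0         0
  eq         0.3909     1.906     3.715
  solve Keq expr → x = 0; check Q = 36.11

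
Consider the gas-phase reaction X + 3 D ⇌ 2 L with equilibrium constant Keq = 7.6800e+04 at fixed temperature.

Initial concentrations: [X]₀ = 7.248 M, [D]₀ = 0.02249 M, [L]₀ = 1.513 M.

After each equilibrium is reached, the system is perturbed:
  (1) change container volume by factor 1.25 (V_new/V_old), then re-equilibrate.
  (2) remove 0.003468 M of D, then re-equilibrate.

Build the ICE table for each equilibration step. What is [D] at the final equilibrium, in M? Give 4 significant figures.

[D]_eq = 0.01487 M

Q₀ = 2.7765e+04 vs Keq = 7.6800e+04 ⇒ Q<K, forward
Step 1:
                  X         D         L
  init        7.248   0.02249     1.513
  Δ       -0.002146 -0.006437  0.004291
  eq          7.246   0.01605     1.517
  solve Keq expr → x = 0.002146; check Q = 7.6800e+04
Then change container volume by factor 1.25 (V_new/V_old).
Step 2:
                  X         D         L
  init        5.797   0.01284     1.214
  Δ       6.8272e-04  0.002048 -0.001365
  eq          5.797   0.01489     1.212
  solve Keq expr → x = -6.8272e-04; check Q = 7.6800e+04
Then remove 0.003468 M of D.
Step 3:
                  X         D         L
  init        5.797   0.01142     1.212
  Δ        0.001149  0.003448 -0.002299
  eq          5.799   0.01487      1.21
  solve Keq expr → x = -0.001149; check Q = 7.6800e+04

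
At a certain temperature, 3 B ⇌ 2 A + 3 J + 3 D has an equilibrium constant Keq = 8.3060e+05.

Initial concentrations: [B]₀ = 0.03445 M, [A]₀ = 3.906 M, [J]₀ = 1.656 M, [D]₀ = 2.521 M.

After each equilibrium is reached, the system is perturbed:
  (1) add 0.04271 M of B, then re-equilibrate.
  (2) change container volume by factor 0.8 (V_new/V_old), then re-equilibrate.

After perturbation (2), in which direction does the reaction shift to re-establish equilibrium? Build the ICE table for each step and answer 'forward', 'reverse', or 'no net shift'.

Q₀ = 2.7152e+07 vs Keq = 8.3060e+05 ⇒ Q>K, reverse
Step 1:
                   B          A          J          D
  init       0.03445      3.906      1.656      2.521
  Δ          0.06758   -0.04505   -0.06758   -0.06758
  eq           0.102      3.861      1.588      2.453
  solve Keq expr → x = -0.02253; check Q = 8.3060e+05
Then add 0.04271 M of B.
Step 2:
                   B          A          J          D
  init        0.1447      3.861      1.588      2.453
  Δ         -0.03817    0.02544    0.03817    0.03817
  eq          0.1066      3.886      1.627      2.492
  solve Keq expr → x = 0.01272; check Q = 8.3060e+05
Then change container volume by factor 0.8 (V_new/V_old).
Step 3:
                   B          A          J          D
  init        0.1332      4.858      2.033      3.114
  Δ          0.05119   -0.03412   -0.05119   -0.05119
  eq          0.1844      4.824      1.982      3.063
  solve Keq expr → x = -0.01706; check Q = 8.3060e+05

Direction: reverse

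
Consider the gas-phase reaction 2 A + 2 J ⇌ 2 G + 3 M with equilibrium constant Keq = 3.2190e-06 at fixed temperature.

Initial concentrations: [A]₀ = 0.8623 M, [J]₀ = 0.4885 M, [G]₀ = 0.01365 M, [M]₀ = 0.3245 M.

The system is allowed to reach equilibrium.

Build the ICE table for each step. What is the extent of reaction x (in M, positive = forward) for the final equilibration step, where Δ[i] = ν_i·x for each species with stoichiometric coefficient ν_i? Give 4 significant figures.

Q₀ = 3.5881e-05 vs Keq = 3.2190e-06 ⇒ Q>K, reverse
Step 1:
                   A          J          G          M
  Initial     0.8623     0.4885    0.01365     0.3245
  Change    0.009158   0.009158  -0.009158   -0.01374
  Equil       0.8715     0.4977   0.004492     0.3108
  solve Keq expr → x = -0.004579; check Q = 3.2190e-06

x = -0.004579 M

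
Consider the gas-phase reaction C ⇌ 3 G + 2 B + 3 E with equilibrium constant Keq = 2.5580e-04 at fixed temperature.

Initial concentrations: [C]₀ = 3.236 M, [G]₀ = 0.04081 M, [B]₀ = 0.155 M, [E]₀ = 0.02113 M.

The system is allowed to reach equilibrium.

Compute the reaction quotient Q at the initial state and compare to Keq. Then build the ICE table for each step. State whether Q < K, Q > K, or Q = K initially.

Q₀ = 4.7605e-12; Q < K (proceeds forward)

Q₀ = 4.7605e-12 vs Keq = 2.5580e-04 ⇒ Q<K, forward
Step 1:
                   C          G          B          E
  I            3.236    0.04081      0.155    0.02113
  C          -0.1265     0.3795      0.253     0.3795
  E            3.109     0.4204      0.408     0.4007
  solve Keq expr → x = 0.1265; check Q = 2.5580e-04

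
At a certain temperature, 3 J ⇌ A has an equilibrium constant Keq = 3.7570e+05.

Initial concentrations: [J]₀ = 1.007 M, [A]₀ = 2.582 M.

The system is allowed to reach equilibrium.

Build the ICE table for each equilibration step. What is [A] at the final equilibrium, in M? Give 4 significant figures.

[A]_eq = 2.911 M

Q₀ = 2.529 vs Keq = 3.7570e+05 ⇒ Q<K, forward
Step 1:
                    J           A
  I             1.007       2.582
  C           -0.9872      0.3291
  E           0.01979       2.911
  solve Keq expr → x = 0.3291; check Q = 3.7570e+05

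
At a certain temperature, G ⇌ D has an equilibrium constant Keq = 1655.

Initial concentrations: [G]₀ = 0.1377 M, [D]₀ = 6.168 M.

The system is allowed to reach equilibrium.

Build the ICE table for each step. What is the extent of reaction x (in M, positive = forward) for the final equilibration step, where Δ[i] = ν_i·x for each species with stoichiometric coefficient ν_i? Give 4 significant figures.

x = 0.1339 M

Q₀ = 44.79 vs Keq = 1655 ⇒ Q<K, forward
Step 1:
                   G          D
  init        0.1377      6.168
  Δ          -0.1339     0.1339
  eq        0.003808      6.302
  solve Keq expr → x = 0.1339; check Q = 1655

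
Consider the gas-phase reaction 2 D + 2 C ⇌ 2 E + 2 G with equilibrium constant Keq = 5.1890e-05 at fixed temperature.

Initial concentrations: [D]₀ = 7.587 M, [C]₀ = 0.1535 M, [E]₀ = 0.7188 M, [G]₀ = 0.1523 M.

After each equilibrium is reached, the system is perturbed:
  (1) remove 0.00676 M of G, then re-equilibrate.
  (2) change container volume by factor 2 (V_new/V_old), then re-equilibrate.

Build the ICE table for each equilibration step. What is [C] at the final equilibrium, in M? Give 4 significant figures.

[C]_eq = 0.1368 M

Q₀ = 0.008836 vs Keq = 5.1890e-05 ⇒ Q>K, reverse
Step 1:
                    D           C           E           G
  Initial       7.587      0.1535      0.7188      0.1523
  Change       0.1261      0.1261     -0.1261     -0.1261
  Equil         7.713      0.2796      0.5927     0.02621
  solve Keq expr → x = -0.06305; check Q = 5.1890e-05
Then remove 0.00676 M of G.
Step 2:
                    D           C           E           G
  Initial       7.713      0.2796      0.5927     0.01945
  Change     -0.00593    -0.00593     0.00593     0.00593
  Equil         7.707      0.2737      0.5986     0.02538
  solve Keq expr → x = 0.002965; check Q = 5.1890e-05
Then change container volume by factor 2 (V_new/V_old).
Step 3:
                    D           C           E           G
  Initial       3.854      0.1368      0.2993     0.01269
  Change            0           0           0           0
  Equil         3.854      0.1368      0.2993     0.01269
  solve Keq expr → x = 0; check Q = 5.1890e-05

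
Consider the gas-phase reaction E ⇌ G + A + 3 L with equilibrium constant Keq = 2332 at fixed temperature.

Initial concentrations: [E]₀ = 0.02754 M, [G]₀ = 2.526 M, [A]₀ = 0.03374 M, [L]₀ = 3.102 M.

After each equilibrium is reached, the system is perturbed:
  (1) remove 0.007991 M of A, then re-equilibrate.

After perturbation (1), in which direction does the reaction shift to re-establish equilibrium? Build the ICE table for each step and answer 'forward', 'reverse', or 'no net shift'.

Q₀ = 92.37 vs Keq = 2332 ⇒ Q<K, forward
Step 1:
                  E         G         A         L
  init      0.02754     2.526   0.03374     3.102
  Δ        -0.02546   0.02546   0.02546   0.07638
  eq        0.00208     2.551    0.0592     3.178
  solve Keq expr → x = 0.02546; check Q = 2332
Then remove 0.007991 M of A.
Step 2:
                  E         G         A         L
  init      0.00208     2.551   0.05121     3.178
  Δ       -2.6968e-04 2.6968e-04 2.6968e-04 8.0903e-04
  eq        0.00181     2.552   0.05148     3.179
  solve Keq expr → x = 2.6968e-04; check Q = 2332

Direction: forward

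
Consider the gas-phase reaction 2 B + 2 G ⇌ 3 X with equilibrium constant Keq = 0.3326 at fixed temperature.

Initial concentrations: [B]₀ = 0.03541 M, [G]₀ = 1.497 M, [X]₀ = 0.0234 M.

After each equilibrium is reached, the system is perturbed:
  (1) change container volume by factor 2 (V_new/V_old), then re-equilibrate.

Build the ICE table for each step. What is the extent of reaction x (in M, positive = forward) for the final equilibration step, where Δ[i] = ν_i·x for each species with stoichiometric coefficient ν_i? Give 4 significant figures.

Q₀ = 0.00456 vs Keq = 0.3326 ⇒ Q<K, forward
Step 1:
                   B          G          X
  init       0.03541      1.497     0.0234
  Δ         -0.02057   -0.02057    0.03085
  eq         0.01484      1.476    0.05425
  solve Keq expr → x = 0.01028; check Q = 0.3326
Then change container volume by factor 2 (V_new/V_old).
Step 2:
                   B          G          X
  init      0.007421     0.7382    0.02713
  Δ          0.00165    0.00165  -0.002475
  eq        0.009071     0.7399    0.02465
  solve Keq expr → x = -8.2513e-04; check Q = 0.3326

x = -8.2513e-04 M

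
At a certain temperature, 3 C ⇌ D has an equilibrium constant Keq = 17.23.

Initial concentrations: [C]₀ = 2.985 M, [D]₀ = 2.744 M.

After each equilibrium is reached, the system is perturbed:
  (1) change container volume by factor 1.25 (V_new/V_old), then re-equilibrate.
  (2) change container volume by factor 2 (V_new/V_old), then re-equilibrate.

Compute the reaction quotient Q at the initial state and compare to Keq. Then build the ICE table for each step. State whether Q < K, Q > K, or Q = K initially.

Q₀ = 0.1032 vs Keq = 17.23 ⇒ Q<K, forward
Step 1:
                   C          D
  Initial      2.985      2.744
  Change      -2.395     0.7983
  Equil       0.5902      3.542
  solve Keq expr → x = 0.7983; check Q = 17.23
Then change container volume by factor 1.25 (V_new/V_old).
Step 2:
                   C          D
  Initial     0.4722      2.834
  Change     0.07414   -0.02471
  Equil       0.5463      2.809
  solve Keq expr → x = -0.02471; check Q = 17.23
Then change container volume by factor 2 (V_new/V_old).
Step 3:
                   C          D
  Initial     0.2731      1.405
  Change      0.1551   -0.05169
  Equil       0.4282      1.353
  solve Keq expr → x = -0.05169; check Q = 17.23

Q₀ = 0.1032; Q < K (proceeds forward)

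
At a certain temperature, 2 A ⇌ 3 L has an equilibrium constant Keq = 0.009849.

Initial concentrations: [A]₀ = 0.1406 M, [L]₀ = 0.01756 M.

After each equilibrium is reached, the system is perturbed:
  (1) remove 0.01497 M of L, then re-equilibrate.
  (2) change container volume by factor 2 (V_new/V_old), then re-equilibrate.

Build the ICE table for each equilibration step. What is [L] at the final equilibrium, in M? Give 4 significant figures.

Q₀ = 2.7391e-04 vs Keq = 0.009849 ⇒ Q<K, forward
Step 1:
                   A          L
  I           0.1406    0.01756
  C         -0.02266    0.03399
  E           0.1179    0.05155
  solve Keq expr → x = 0.01133; check Q = 0.009849
Then remove 0.01497 M of L.
Step 2:
                   A          L
  I           0.1179    0.03658
  C         -0.00834    0.01251
  E           0.1096    0.04909
  solve Keq expr → x = 0.00417; check Q = 0.009849
Then change container volume by factor 2 (V_new/V_old).
Step 3:
                   A          L
  I           0.0548    0.02455
  C        -0.003393    0.00509
  E          0.05141    0.02964
  solve Keq expr → x = 0.001697; check Q = 0.009849

[L]_eq = 0.02964 M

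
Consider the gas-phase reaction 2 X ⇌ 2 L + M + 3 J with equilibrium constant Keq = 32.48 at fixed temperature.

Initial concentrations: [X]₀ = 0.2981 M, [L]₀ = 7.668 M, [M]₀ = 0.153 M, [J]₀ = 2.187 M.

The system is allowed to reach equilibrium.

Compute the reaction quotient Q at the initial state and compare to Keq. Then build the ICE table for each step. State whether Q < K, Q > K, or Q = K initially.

Q₀ = 1059 vs Keq = 32.48 ⇒ Q>K, reverse
Step 1:
                   X          L          M          J
  Initial     0.2981      7.668      0.153      2.187
  Change      0.2474    -0.2474    -0.1237    -0.3711
  Equil       0.5455      7.421    0.02931      1.816
  solve Keq expr → x = -0.1237; check Q = 32.48

Q₀ = 1059; Q > K (proceeds reverse)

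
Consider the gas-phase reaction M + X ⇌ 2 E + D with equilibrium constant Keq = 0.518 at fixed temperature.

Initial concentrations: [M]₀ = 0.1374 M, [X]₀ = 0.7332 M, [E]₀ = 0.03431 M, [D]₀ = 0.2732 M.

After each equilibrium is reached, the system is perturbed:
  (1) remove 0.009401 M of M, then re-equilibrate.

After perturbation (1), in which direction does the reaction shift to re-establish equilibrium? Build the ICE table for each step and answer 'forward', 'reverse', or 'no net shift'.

Q₀ = 0.003192 vs Keq = 0.518 ⇒ Q<K, forward
Step 1:
                   M          X          E          D
  init        0.1374     0.7332    0.03431     0.2732
  Δ         -0.08875   -0.08875     0.1775    0.08875
  eq         0.04865     0.6444     0.2118      0.362
  solve Keq expr → x = 0.08875; check Q = 0.518
Then remove 0.009401 M of M.
Step 2:
                   M          X          E          D
  init       0.03925     0.6444     0.2118      0.362
  Δ         0.004498   0.004498  -0.008995  -0.004498
  eq         0.04374     0.6489     0.2028     0.3575
  solve Keq expr → x = -0.004498; check Q = 0.518

Direction: reverse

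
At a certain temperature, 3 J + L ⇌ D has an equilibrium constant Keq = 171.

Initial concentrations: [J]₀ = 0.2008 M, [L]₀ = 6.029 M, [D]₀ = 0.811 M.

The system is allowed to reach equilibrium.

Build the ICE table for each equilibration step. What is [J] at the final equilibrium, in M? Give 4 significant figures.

Q₀ = 16.61 vs Keq = 171 ⇒ Q<K, forward
Step 1:
                    J           L           D
  I            0.2008       6.029       0.811
  C            -0.107    -0.03566     0.03566
  E           0.09383       5.993      0.8467
  solve Keq expr → x = 0.03566; check Q = 171

[J]_eq = 0.09383 M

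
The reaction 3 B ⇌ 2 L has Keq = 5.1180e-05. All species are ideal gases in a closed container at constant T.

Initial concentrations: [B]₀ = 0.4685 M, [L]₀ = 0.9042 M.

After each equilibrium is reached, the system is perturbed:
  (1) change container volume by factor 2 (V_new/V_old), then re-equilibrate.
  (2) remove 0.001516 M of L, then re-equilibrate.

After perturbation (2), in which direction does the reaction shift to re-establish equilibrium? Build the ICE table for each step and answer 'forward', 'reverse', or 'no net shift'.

Q₀ = 7.951 vs Keq = 5.1180e-05 ⇒ Q>K, reverse
Step 1:
                  B         L
  Initial    0.4685    0.9042
  Change       1.33   -0.8869
  Equil       1.799   0.01726
  solve Keq expr → x = -0.4435; check Q = 5.1180e-05
Then change container volume by factor 2 (V_new/V_old).
Step 2:
                  B         L
  Initial    0.8995   0.00863
  Change   0.003735  -0.00249
  Equil      0.9032  0.006141
  solve Keq expr → x = -0.001245; check Q = 5.1180e-05
Then remove 0.001516 M of L.
Step 3:
                  B         L
  Initial    0.9032  0.004625
  Change   -0.00224  0.001493
  Equil      0.9009  0.006118
  solve Keq expr → x = 7.4659e-04; check Q = 5.1180e-05

Direction: forward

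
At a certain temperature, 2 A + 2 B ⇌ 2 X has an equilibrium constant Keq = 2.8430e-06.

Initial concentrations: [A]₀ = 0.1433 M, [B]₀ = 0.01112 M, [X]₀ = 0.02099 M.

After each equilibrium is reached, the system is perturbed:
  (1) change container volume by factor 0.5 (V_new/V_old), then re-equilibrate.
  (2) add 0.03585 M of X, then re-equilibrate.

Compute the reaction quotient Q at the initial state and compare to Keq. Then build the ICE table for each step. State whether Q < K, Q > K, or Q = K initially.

Q₀ = 173.5 vs Keq = 2.8430e-06 ⇒ Q>K, reverse
Step 1:
                    A           B           X
  I            0.1433     0.01112     0.02099
  C           0.02098     0.02098    -0.02098
  E            0.1643      0.0321  8.8919e-06
  solve Keq expr → x = -0.01049; check Q = 2.8430e-06
Then change container volume by factor 0.5 (V_new/V_old).
Step 2:
                    A           B           X
  I            0.3286      0.0642  1.7784e-05
  C       -1.7772e-05 -1.7772e-05  1.7772e-05
  E            0.3285     0.06418  3.5556e-05
  solve Keq expr → x = 8.8860e-06; check Q = 2.8430e-06
Then add 0.03585 M of X.
Step 3:
                    A           B           X
  I            0.3285     0.06418     0.03589
  C           0.03582     0.03582    -0.03582
  E            0.3644         0.1  6.1442e-05
  solve Keq expr → x = -0.01791; check Q = 2.8430e-06

Q₀ = 173.5; Q > K (proceeds reverse)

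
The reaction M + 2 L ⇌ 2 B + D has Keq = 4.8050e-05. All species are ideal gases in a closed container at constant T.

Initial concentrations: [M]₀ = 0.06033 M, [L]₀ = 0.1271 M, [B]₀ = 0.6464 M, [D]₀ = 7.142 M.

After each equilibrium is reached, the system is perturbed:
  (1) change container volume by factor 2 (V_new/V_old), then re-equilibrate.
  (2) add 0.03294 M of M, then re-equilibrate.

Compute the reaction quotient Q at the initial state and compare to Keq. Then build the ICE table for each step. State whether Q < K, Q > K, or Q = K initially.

Q₀ = 3062 vs Keq = 4.8050e-05 ⇒ Q>K, reverse
Step 1:
                  M         L         B         D
  init      0.06033    0.1271    0.6464     7.142
  Δ          0.3226    0.6451   -0.6451   -0.3226
  eq         0.3829    0.7722  0.001268     6.819
  solve Keq expr → x = -0.3226; check Q = 4.8050e-05
Then change container volume by factor 2 (V_new/V_old).
Step 2:
                  M         L         B         D
  init       0.1914    0.3861 6.3421e-04      3.41
  Δ               0         0         0         0
  eq         0.1914    0.3861 6.3421e-04      3.41
  solve Keq expr → x = 0; check Q = 4.8050e-05
Then add 0.03294 M of M.
Step 3:
                  M         L         B         D
  init       0.2244    0.3861 6.3421e-04      3.41
  Δ       -2.6130e-05 -5.2260e-05 5.2260e-05 2.6130e-05
  eq         0.2244    0.3861 6.8647e-04      3.41
  solve Keq expr → x = 2.6130e-05; check Q = 4.8050e-05

Q₀ = 3062; Q > K (proceeds reverse)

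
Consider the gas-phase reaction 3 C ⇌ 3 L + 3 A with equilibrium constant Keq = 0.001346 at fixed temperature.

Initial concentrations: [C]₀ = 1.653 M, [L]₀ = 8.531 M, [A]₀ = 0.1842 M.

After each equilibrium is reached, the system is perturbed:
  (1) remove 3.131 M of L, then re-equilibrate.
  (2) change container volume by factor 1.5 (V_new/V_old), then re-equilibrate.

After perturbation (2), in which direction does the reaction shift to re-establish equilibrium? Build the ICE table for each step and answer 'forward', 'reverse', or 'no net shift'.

Direction: forward

Q₀ = 0.8591 vs Keq = 0.001346 ⇒ Q>K, reverse
Step 1:
                  C         L         A
  Initial     1.653     8.531    0.1842
  Change     0.1603   -0.1603   -0.1603
  Equil       1.813     8.371   0.02392
  solve Keq expr → x = -0.05343; check Q = 0.001346
Then remove 3.131 M of L.
Step 2:
                  C         L         A
  Initial     1.813      5.24   0.02392
  Change    -0.0139    0.0139    0.0139
  Equil       1.799     5.254   0.03782
  solve Keq expr → x = 0.004633; check Q = 0.001346
Then change container volume by factor 1.5 (V_new/V_old).
Step 3:
                  C         L         A
  Initial       1.2     3.502   0.02521
  Change    -0.0121    0.0121    0.0121
  Equil       1.187     3.515   0.03731
  solve Keq expr → x = 0.004032; check Q = 0.001346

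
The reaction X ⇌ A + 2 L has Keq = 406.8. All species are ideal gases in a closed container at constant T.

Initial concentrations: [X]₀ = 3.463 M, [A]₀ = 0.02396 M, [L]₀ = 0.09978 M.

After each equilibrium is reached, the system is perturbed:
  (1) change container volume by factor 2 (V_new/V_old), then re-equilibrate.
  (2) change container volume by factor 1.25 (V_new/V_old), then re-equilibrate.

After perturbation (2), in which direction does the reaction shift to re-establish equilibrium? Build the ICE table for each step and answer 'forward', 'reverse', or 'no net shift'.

Direction: forward

Q₀ = 6.8884e-05 vs Keq = 406.8 ⇒ Q<K, forward
Step 1:
                  X         A         L
  Initial     3.463   0.02396   0.09978
  Change     -3.145     3.145      6.29
  Equil       0.318     3.169      6.39
  solve Keq expr → x = 3.145; check Q = 406.8
Then change container volume by factor 2 (V_new/V_old).
Step 2:
                  X         A         L
  Initial     0.159     1.584     3.195
  Change    -0.1104    0.1104    0.2208
  Equil     0.04861     1.695     3.416
  solve Keq expr → x = 0.1104; check Q = 406.8
Then change container volume by factor 1.25 (V_new/V_old).
Step 3:
                  X         A         L
  Initial   0.03889     1.356     2.733
  Change   -0.01327   0.01327   0.02653
  Equil     0.02562     1.369     2.759
  solve Keq expr → x = 0.01327; check Q = 406.8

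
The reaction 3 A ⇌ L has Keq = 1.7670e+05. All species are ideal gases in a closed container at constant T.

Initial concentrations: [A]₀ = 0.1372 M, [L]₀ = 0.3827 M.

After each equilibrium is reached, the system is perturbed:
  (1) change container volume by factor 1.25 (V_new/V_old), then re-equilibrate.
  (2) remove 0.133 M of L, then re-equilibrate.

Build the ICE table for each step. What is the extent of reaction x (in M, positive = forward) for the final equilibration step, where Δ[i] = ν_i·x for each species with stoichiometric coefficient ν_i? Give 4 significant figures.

Q₀ = 148.2 vs Keq = 1.7670e+05 ⇒ Q<K, forward
Step 1:
                  A         L
  init       0.1372    0.3827
  Δ         -0.1238   0.04127
  eq        0.01339     0.424
  solve Keq expr → x = 0.04127; check Q = 1.7670e+05
Then change container volume by factor 1.25 (V_new/V_old).
Step 2:
                  A         L
  init      0.01071    0.3392
  Δ        0.001711 -5.7030e-04
  eq        0.01242    0.3386
  solve Keq expr → x = -5.7030e-04; check Q = 1.7670e+05
Then remove 0.133 M of L.
Step 3:
                  A         L
  init      0.01242    0.2056
  Δ       -0.001892 6.3072e-04
  eq        0.01053    0.2062
  solve Keq expr → x = 6.3072e-04; check Q = 1.7670e+05

x = 6.3072e-04 M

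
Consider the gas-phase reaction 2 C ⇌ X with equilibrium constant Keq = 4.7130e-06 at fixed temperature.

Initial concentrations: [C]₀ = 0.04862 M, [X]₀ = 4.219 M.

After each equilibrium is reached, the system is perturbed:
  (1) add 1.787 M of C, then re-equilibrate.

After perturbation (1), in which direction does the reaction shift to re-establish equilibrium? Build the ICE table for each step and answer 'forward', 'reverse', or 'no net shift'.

Q₀ = 1785 vs Keq = 4.7130e-06 ⇒ Q>K, reverse
Step 1:
                   C          X
  init       0.04862      4.219
  Δ            8.437     -4.219
  eq           8.486 3.3939e-04
  solve Keq expr → x = -4.219; check Q = 4.7130e-06
Then add 1.787 M of C.
Step 2:
                   C          X
  init         10.27 3.3939e-04
  Δ       -3.1592e-04 1.5796e-04
  eq           10.27 4.9735e-04
  solve Keq expr → x = 1.5796e-04; check Q = 4.7130e-06

Direction: forward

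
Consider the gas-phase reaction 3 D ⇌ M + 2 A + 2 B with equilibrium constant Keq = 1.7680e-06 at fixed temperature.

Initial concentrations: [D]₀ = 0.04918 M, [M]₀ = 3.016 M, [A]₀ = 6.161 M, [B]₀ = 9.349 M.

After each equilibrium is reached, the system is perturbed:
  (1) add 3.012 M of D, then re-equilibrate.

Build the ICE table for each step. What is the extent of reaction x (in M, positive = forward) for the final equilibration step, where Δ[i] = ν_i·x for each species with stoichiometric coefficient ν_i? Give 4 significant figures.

x = 0.005926 M

Q₀ = 8.4120e+07 vs Keq = 1.7680e-06 ⇒ Q>K, reverse
Step 1:
                    D           M           A           B
  Initial     0.04918       3.016       6.161       9.349
  Change         9.03       -3.01       -6.02       -6.02
  Equil         9.079    0.006005       0.141       3.329
  solve Keq expr → x = -3.01; check Q = 1.7680e-06
Then add 3.012 M of D.
Step 2:
                    D           M           A           B
  Initial       12.09    0.006005       0.141       3.329
  Change     -0.01778    0.005926     0.01185     0.01185
  Equil         12.07     0.01193      0.1529       3.341
  solve Keq expr → x = 0.005926; check Q = 1.7680e-06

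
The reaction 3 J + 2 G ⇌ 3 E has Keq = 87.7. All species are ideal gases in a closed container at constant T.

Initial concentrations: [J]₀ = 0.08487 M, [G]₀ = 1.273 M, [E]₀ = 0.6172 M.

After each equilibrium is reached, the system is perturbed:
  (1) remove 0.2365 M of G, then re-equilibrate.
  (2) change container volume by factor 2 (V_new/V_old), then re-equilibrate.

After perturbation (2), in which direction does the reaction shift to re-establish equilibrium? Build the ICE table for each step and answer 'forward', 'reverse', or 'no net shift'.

Direction: reverse

Q₀ = 237.3 vs Keq = 87.7 ⇒ Q>K, reverse
Step 1:
                    J           G           E
  init        0.08487       1.273      0.6172
  Δ           0.02714     0.01809    -0.02714
  eq            0.112       1.291      0.5901
  solve Keq expr → x = -0.009047; check Q = 87.7
Then remove 0.2365 M of G.
Step 2:
                    J           G           E
  init          0.112       1.055      0.5901
  Δ           0.01274    0.008493    -0.01274
  eq           0.1247       1.063      0.5773
  solve Keq expr → x = -0.004246; check Q = 87.7
Then change container volume by factor 2 (V_new/V_old).
Step 3:
                    J           G           E
  init        0.06237      0.5315      0.2887
  Δ           0.02587     0.01725    -0.02587
  eq          0.08824      0.5488      0.2628
  solve Keq expr → x = -0.008623; check Q = 87.7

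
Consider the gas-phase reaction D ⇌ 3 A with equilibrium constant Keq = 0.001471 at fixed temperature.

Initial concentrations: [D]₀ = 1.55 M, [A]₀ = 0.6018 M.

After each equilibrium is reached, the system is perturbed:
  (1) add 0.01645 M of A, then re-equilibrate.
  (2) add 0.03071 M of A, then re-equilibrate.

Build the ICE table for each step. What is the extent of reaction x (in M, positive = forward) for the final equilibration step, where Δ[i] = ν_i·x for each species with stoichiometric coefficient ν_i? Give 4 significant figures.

Q₀ = 0.1406 vs Keq = 0.001471 ⇒ Q>K, reverse
Step 1:
                  D         A
  Initial      1.55    0.6018
  Change     0.1553   -0.4659
  Equil       1.705    0.1359
  solve Keq expr → x = -0.1553; check Q = 0.001471
Then add 0.01645 M of A.
Step 2:
                  D         A
  Initial     1.705    0.1523
  Change   0.005435  -0.01631
  Equil       1.711     0.136
  solve Keq expr → x = -0.005435; check Q = 0.001471
Then add 0.03071 M of A.
Step 3:
                  D         A
  Initial     1.711    0.1667
  Change    0.01015  -0.03044
  Equil       1.721    0.1363
  solve Keq expr → x = -0.01015; check Q = 0.001471

x = -0.01015 M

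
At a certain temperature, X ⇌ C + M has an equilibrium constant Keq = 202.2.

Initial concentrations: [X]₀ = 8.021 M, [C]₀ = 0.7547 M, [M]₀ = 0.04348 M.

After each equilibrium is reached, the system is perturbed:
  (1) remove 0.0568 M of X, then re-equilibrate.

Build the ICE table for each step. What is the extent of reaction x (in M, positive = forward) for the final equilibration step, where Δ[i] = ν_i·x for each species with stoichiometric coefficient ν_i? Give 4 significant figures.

x = -0.0526 M

Q₀ = 0.004091 vs Keq = 202.2 ⇒ Q<K, forward
Step 1:
                   X          C          M
  Initial      8.021     0.7547    0.04348
  Change      -7.697      7.697      7.697
  Equil       0.3236      8.452      7.741
  solve Keq expr → x = 7.697; check Q = 202.2
Then remove 0.0568 M of X.
Step 2:
                   X          C          M
  Initial     0.2668      8.452      7.741
  Change      0.0526    -0.0526    -0.0526
  Equil       0.3194        8.4      7.688
  solve Keq expr → x = -0.0526; check Q = 202.2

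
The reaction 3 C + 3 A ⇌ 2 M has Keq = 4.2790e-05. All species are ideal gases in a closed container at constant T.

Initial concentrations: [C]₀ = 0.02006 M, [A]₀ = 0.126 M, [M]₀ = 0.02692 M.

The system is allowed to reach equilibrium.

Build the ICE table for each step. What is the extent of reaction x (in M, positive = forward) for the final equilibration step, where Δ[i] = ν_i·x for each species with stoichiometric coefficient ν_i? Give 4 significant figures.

Q₀ = 4.4879e+04 vs Keq = 4.2790e-05 ⇒ Q>K, reverse
Step 1:
                    C           A           M
  init        0.02006       0.126     0.02692
  Δ           0.04037     0.04037    -0.02691
  eq          0.06043      0.1664  6.5942e-06
  solve Keq expr → x = -0.01346; check Q = 4.2790e-05

x = -0.01346 M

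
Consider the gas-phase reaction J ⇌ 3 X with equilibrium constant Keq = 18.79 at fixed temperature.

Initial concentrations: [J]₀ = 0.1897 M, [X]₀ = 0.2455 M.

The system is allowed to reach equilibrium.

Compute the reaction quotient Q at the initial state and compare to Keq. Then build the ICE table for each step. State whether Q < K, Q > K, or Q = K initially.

Q₀ = 0.078; Q < K (proceeds forward)

Q₀ = 0.078 vs Keq = 18.79 ⇒ Q<K, forward
Step 1:
                    J           X
  I            0.1897      0.2455
  C           -0.1674      0.5023
  E           0.02226      0.7478
  solve Keq expr → x = 0.1674; check Q = 18.79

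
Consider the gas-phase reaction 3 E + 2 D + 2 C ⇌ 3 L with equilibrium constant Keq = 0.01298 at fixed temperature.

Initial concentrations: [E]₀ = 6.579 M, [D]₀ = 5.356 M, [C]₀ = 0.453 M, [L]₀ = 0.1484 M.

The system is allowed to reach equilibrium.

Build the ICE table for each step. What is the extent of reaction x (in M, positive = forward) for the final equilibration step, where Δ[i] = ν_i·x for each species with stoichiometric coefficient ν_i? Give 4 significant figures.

Q₀ = 1.9496e-06 vs Keq = 0.01298 ⇒ Q<K, forward
Step 1:
                    E           D           C           L
  Initial       6.579       5.356       0.453      0.1484
  Change      -0.5701     -0.3801     -0.3801      0.5701
  Equil         6.009       4.976     0.07293      0.7185
  solve Keq expr → x = 0.19; check Q = 0.01298

x = 0.19 M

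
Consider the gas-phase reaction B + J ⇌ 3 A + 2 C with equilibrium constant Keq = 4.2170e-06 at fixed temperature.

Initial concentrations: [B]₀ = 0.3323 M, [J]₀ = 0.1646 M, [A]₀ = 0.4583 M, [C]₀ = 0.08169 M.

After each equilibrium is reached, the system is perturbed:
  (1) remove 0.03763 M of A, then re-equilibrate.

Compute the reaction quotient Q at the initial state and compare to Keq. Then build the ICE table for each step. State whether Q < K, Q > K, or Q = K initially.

Q₀ = 0.01174; Q > K (proceeds reverse)

Q₀ = 0.01174 vs Keq = 4.2170e-06 ⇒ Q>K, reverse
Step 1:
                    B           J           A           C
  I            0.3323      0.1646      0.4583     0.08169
  C           0.03942     0.03942     -0.1183    -0.07884
  E            0.3717       0.204        0.34    0.002852
  solve Keq expr → x = -0.03942; check Q = 4.2170e-06
Then remove 0.03763 M of A.
Step 2:
                    B           J           A           C
  I            0.3717       0.204      0.3024    0.002852
  C       -2.6586e-04 -2.6586e-04  7.9758e-04  5.3172e-04
  E            0.3715      0.2038      0.3032    0.003384
  solve Keq expr → x = 2.6586e-04; check Q = 4.2170e-06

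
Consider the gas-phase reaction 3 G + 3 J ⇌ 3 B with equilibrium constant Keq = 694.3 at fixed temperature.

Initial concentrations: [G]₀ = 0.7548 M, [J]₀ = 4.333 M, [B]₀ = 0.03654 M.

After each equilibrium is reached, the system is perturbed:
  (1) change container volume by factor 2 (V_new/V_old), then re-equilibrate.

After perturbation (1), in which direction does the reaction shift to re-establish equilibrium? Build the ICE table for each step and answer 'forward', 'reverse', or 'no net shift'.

Direction: reverse

Q₀ = 1.3946e-06 vs Keq = 694.3 ⇒ Q<K, forward
Step 1:
                  G         J         B
  init       0.7548     4.333   0.03654
  Δ         -0.7307   -0.7307    0.7307
  eq        0.02405     3.602    0.7673
  solve Keq expr → x = 0.2436; check Q = 694.3
Then change container volume by factor 2 (V_new/V_old).
Step 2:
                  G         J         B
  init      0.01203     1.801    0.3836
  Δ         0.01118   0.01118  -0.01118
  eq        0.02321     1.812    0.3725
  solve Keq expr → x = -0.003727; check Q = 694.3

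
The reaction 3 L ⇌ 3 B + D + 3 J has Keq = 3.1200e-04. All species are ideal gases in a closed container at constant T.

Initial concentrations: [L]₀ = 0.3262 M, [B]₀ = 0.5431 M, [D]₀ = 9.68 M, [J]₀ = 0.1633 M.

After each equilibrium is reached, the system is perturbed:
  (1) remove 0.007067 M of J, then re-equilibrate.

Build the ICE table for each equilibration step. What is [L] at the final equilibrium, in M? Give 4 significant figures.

[L]_eq = 0.4485 M

Q₀ = 0.1945 vs Keq = 3.1200e-04 ⇒ Q>K, reverse
Step 1:
                   L          B          D          J
  init        0.3262     0.5431       9.68     0.1633
  Δ           0.1284    -0.1284   -0.04279    -0.1284
  eq          0.4546     0.4147      9.637    0.03493
  solve Keq expr → x = -0.04279; check Q = 3.1200e-04
Then remove 0.007067 M of J.
Step 2:
                   L          B          D          J
  init        0.4546     0.4147      9.637    0.02787
  Δ        -0.006097   0.006097   0.002032   0.006097
  eq          0.4485     0.4208      9.639    0.03396
  solve Keq expr → x = 0.002032; check Q = 3.1200e-04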